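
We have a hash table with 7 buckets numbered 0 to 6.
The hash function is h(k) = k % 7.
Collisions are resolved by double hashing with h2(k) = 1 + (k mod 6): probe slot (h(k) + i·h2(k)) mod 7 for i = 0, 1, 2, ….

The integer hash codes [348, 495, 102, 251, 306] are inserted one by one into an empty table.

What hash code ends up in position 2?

348 hashes to 5; slot 5 is free -> place at 5.
495 hashes to 5, h2=4; 5 taken -> place at 2.
102 hashes to 4; slot 4 is free -> place at 4.
251 hashes to 6; slot 6 is free -> place at 6.
306 hashes to 5, h2=1; 5,6 taken -> place at 0.
Table: [306, ∅, 495, ∅, 102, 348, 251]

495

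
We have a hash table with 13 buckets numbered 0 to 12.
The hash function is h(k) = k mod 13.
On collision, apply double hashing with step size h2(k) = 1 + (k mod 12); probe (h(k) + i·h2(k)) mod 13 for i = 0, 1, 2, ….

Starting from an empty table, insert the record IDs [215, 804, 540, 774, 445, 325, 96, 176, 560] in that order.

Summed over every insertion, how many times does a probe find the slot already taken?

Insert 215: h=7, slot 7 empty → index 7.
Insert 804: h=11, slot 11 empty → index 11.
Insert 540: h=7, h2=1, slot 7 occupied → index 8.
Insert 774: h=7, h2=7, slot 7 occupied → index 1.
Insert 445: h=3, slot 3 empty → index 3.
Insert 325: h=0, slot 0 empty → index 0.
Insert 96: h=5, slot 5 empty → index 5.
Insert 176: h=7, h2=9, slots 7,3 occupied → index 12.
Insert 560: h=1, h2=9, slot 1 occupied → index 10.
Table: [325, 774, ∅, 445, ∅, 96, ∅, 215, 540, ∅, 560, 804, 176]

5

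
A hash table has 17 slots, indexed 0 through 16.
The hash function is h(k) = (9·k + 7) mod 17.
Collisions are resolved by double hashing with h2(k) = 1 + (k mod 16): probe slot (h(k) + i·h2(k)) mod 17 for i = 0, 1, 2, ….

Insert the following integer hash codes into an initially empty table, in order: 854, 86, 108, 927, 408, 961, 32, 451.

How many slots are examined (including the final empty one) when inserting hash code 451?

3

854: h=9 → slot 9
86: h=16 → slot 16
108: h=10 → slot 10
927: h=3 → slot 3
408: h=7 → slot 7
961: h=3, h2=2, probe 3,5 → slot 5
32: h=6 → slot 6
451: h=3, h2=4, probe 3,7,11 → slot 11
Table: [_, _, _, 927, _, 961, 32, 408, _, 854, 108, 451, _, _, _, _, 86]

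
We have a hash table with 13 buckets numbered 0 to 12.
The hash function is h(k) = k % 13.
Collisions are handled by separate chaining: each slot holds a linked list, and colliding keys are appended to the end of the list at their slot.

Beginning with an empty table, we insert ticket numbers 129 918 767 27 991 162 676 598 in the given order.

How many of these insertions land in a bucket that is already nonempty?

2

129 → bucket 12
918 → bucket 8
767 → bucket 0
27 → bucket 1
991 → bucket 3
162 → bucket 6
676 → bucket 0 (collision)
598 → bucket 0 (collision)
Final buckets:
0: 767 -> 676 -> 598
1: 27
2: .
3: 991
4: .
5: .
6: 162
7: .
8: 918
9: .
10: .
11: .
12: 129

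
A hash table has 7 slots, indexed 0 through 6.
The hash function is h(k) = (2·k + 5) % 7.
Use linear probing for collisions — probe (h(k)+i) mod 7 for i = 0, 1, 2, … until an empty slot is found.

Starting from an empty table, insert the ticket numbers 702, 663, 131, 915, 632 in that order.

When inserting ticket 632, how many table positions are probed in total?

Insert 702: h=2, slot 2 empty => index 2.
Insert 663: h=1, slot 1 empty => index 1.
Insert 131: h=1, slots 1,2 occupied => index 3.
Insert 915: h=1, slots 1,2,3 occupied => index 4.
Insert 632: h=2, slots 2,3,4 occupied => index 5.
Table: [., 663, 702, 131, 915, 632, .]

4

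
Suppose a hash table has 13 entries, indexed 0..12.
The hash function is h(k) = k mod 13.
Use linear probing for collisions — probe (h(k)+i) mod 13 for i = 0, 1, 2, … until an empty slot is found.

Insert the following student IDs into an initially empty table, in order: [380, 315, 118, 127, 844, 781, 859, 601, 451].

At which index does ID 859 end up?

5

Insert 380: h=3, slot 3 empty => index 3.
Insert 315: h=3, slot 3 occupied => index 4.
Insert 118: h=1, slot 1 empty => index 1.
Insert 127: h=10, slot 10 empty => index 10.
Insert 844: h=12, slot 12 empty => index 12.
Insert 781: h=1, slot 1 occupied => index 2.
Insert 859: h=1, slots 1,2,3,4 occupied => index 5.
Insert 601: h=3, slots 3,4,5 occupied => index 6.
Insert 451: h=9, slot 9 empty => index 9.
Table: [., 118, 781, 380, 315, 859, 601, ., ., 451, 127, ., 844]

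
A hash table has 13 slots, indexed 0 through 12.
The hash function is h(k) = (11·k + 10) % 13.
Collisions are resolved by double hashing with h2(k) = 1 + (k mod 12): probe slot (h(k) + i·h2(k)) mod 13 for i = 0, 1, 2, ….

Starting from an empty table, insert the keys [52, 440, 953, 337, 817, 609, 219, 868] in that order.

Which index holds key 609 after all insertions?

11

52: h=10 => slot 10
440: h=1 => slot 1
953: h=2 => slot 2
337: h=12 => slot 12
817: h=1, h2=2, probe 1,3 => slot 3
609: h=1, h2=10, probe 1,11 => slot 11
219: h=1, h2=4, probe 1,5 => slot 5
868: h=3, h2=5, probe 3,8 => slot 8
Table: [—, 440, 953, 817, —, 219, —, —, 868, —, 52, 609, 337]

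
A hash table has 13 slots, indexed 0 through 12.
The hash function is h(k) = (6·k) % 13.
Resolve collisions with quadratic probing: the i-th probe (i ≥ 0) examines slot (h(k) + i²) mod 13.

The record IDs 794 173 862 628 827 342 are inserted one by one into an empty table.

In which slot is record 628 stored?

Insert 794: h=6, slot 6 empty → index 6.
Insert 173: h=11, slot 11 empty → index 11.
Insert 862: h=11, slot 11 occupied → index 12.
Insert 628: h=11, slots 11,12 occupied → index 2.
Insert 827: h=9, slot 9 empty → index 9.
Insert 342: h=11, slots 11,12,2 occupied → index 7.
Table: [_, _, 628, _, _, _, 794, 342, _, 827, _, 173, 862]

2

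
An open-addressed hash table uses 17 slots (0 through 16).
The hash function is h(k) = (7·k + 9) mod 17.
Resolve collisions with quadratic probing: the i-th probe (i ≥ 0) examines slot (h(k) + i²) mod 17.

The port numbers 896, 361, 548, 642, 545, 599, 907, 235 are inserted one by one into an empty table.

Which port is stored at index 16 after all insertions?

545

896 hashes to 8; slot 8 is free => place at 8.
361 hashes to 3; slot 3 is free => place at 3.
548 hashes to 3; 3 taken => place at 4.
642 hashes to 15; slot 15 is free => place at 15.
545 hashes to 16; slot 16 is free => place at 16.
599 hashes to 3; 3,4 taken => place at 7.
907 hashes to 0; slot 0 is free => place at 0.
235 hashes to 5; slot 5 is free => place at 5.
Table: [907, -, -, 361, 548, 235, -, 599, 896, -, -, -, -, -, -, 642, 545]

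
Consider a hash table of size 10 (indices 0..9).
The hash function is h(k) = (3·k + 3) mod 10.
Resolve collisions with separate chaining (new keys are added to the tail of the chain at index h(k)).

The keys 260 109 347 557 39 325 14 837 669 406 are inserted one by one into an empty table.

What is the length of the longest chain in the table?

3

260 → bucket 3
109 → bucket 0
347 → bucket 4
557 → bucket 4 (collision)
39 → bucket 0 (collision)
325 → bucket 8
14 → bucket 5
837 → bucket 4 (collision)
669 → bucket 0 (collision)
406 → bucket 1
Final buckets:
0: 109 -> 39 -> 669
1: 406
2: .
3: 260
4: 347 -> 557 -> 837
5: 14
6: .
7: .
8: 325
9: .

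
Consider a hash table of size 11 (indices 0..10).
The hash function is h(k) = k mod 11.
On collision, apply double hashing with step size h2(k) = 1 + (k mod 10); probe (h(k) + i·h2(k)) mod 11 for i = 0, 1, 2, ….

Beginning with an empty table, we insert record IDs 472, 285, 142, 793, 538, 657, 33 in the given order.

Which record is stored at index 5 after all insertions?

285

Insert 472: h=10, slot 10 empty → index 10.
Insert 285: h=10, h2=6, slot 10 occupied → index 5.
Insert 142: h=10, h2=3, slot 10 occupied → index 2.
Insert 793: h=1, slot 1 empty → index 1.
Insert 538: h=10, h2=9, slot 10 occupied → index 8.
Insert 657: h=8, h2=8, slots 8,5,2,10 occupied → index 7.
Insert 33: h=0, slot 0 empty → index 0.
Table: [33, 793, 142, —, —, 285, —, 657, 538, —, 472]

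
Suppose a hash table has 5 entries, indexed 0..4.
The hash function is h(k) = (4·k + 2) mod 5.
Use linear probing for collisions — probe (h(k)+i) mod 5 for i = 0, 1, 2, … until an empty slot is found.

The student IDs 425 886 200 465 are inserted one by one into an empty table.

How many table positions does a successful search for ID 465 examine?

Insert 425: h=2, slot 2 empty -> index 2.
Insert 886: h=1, slot 1 empty -> index 1.
Insert 200: h=2, slot 2 occupied -> index 3.
Insert 465: h=2, slots 2,3 occupied -> index 4.
Table: [—, 886, 425, 200, 465]
Lookup 465: h=2, probe 2,3,4 → found at 4.

3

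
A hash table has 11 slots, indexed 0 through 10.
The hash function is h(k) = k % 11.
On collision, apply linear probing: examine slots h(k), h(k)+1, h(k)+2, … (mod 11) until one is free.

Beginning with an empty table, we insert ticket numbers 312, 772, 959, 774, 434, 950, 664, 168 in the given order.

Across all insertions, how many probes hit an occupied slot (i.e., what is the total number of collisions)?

16

Insert 312: h=4, slot 4 empty → index 4.
Insert 772: h=2, slot 2 empty → index 2.
Insert 959: h=2, slot 2 occupied → index 3.
Insert 774: h=4, slot 4 occupied → index 5.
Insert 434: h=5, slot 5 occupied → index 6.
Insert 950: h=4, slots 4,5,6 occupied → index 7.
Insert 664: h=4, slots 4,5,6,7 occupied → index 8.
Insert 168: h=3, slots 3,4,5,6,7,8 occupied → index 9.
Table: [-, -, 772, 959, 312, 774, 434, 950, 664, 168, -]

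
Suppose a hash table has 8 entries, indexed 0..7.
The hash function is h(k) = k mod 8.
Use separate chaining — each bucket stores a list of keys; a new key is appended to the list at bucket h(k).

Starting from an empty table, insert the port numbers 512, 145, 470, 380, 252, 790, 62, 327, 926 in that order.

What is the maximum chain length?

Insert 512: h=0, bucket 0 empty → new chain.
Insert 145: h=1, bucket 1 empty → new chain.
Insert 470: h=6, bucket 6 empty → new chain.
Insert 380: h=4, bucket 4 empty → new chain.
Insert 252: h=4, bucket 4 nonempty → append to chain.
Insert 790: h=6, bucket 6 nonempty → append to chain.
Insert 62: h=6, bucket 6 nonempty → append to chain.
Insert 327: h=7, bucket 7 empty → new chain.
Insert 926: h=6, bucket 6 nonempty → append to chain.
Final buckets:
0: 512
1: 145
2: —
3: —
4: 380 -> 252
5: —
6: 470 -> 790 -> 62 -> 926
7: 327

4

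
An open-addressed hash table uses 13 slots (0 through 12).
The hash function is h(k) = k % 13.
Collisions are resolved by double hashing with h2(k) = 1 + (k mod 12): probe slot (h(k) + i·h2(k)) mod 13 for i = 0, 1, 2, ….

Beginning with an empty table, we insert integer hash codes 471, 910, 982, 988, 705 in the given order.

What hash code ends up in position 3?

471

Insert 471: h=3, slot 3 empty => index 3.
Insert 910: h=0, slot 0 empty => index 0.
Insert 982: h=7, slot 7 empty => index 7.
Insert 988: h=0, h2=5, slot 0 occupied => index 5.
Insert 705: h=3, h2=10, slots 3,0 occupied => index 10.
Table: [910, ., ., 471, ., 988, ., 982, ., ., 705, ., .]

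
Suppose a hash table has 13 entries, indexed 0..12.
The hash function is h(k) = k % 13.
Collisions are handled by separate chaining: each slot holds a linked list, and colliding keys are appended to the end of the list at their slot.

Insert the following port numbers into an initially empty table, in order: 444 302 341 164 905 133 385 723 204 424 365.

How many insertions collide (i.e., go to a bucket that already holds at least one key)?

6

444 -> bucket 2
302 -> bucket 3
341 -> bucket 3 (collision)
164 -> bucket 8
905 -> bucket 8 (collision)
133 -> bucket 3 (collision)
385 -> bucket 8 (collision)
723 -> bucket 8 (collision)
204 -> bucket 9
424 -> bucket 8 (collision)
365 -> bucket 1
Final buckets:
0: —
1: 365
2: 444
3: 302 -> 341 -> 133
4: —
5: —
6: —
7: —
8: 164 -> 905 -> 385 -> 723 -> 424
9: 204
10: —
11: —
12: —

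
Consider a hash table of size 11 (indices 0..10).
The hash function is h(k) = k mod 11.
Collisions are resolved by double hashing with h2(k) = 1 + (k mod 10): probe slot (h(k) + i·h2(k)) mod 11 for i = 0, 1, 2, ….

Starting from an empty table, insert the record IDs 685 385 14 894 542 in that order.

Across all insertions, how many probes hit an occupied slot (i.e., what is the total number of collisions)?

Insert 685: h=3, slot 3 empty → index 3.
Insert 385: h=0, slot 0 empty → index 0.
Insert 14: h=3, h2=5, slot 3 occupied → index 8.
Insert 894: h=3, h2=5, slots 3,8 occupied → index 2.
Insert 542: h=3, h2=3, slot 3 occupied → index 6.
Table: [385, ., 894, 685, ., ., 542, ., 14, ., .]

4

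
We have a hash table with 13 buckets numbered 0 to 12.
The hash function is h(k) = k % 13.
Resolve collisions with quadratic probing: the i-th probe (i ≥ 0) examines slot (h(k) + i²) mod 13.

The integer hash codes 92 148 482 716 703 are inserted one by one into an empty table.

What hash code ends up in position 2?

482

Insert 92: h=1, slot 1 empty => index 1.
Insert 148: h=5, slot 5 empty => index 5.
Insert 482: h=1, slot 1 occupied => index 2.
Insert 716: h=1, slots 1,2,5 occupied => index 10.
Insert 703: h=1, slots 1,2,5,10 occupied => index 4.
Table: [-, 92, 482, -, 703, 148, -, -, -, -, 716, -, -]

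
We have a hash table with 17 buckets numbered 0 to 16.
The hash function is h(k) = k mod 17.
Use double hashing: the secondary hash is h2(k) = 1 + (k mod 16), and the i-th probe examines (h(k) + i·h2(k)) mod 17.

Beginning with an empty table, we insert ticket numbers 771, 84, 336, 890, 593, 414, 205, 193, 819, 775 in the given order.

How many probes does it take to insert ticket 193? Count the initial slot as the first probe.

Insert 771: h=6, slot 6 empty -> index 6.
Insert 84: h=16, slot 16 empty -> index 16.
Insert 336: h=13, slot 13 empty -> index 13.
Insert 890: h=6, h2=11, slot 6 occupied -> index 0.
Insert 593: h=15, slot 15 empty -> index 15.
Insert 414: h=6, h2=15, slot 6 occupied -> index 4.
Insert 205: h=1, slot 1 empty -> index 1.
Insert 193: h=6, h2=2, slot 6 occupied -> index 8.
Insert 819: h=3, slot 3 empty -> index 3.
Insert 775: h=10, slot 10 empty -> index 10.
Table: [890, 205, ∅, 819, 414, ∅, 771, ∅, 193, ∅, 775, ∅, ∅, 336, ∅, 593, 84]

2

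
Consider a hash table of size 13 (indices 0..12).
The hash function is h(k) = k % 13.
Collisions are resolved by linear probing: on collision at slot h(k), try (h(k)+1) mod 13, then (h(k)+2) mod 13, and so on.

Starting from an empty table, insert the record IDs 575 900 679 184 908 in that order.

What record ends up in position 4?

Insert 575: h=3, slot 3 empty => index 3.
Insert 900: h=3, slot 3 occupied => index 4.
Insert 679: h=3, slots 3,4 occupied => index 5.
Insert 184: h=2, slot 2 empty => index 2.
Insert 908: h=11, slot 11 empty => index 11.
Table: [., ., 184, 575, 900, 679, ., ., ., ., ., 908, .]

900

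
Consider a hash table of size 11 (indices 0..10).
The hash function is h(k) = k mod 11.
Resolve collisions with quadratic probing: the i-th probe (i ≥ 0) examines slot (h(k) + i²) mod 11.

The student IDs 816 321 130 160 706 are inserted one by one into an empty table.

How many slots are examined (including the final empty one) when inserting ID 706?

816 hashes to 2; slot 2 is free → place at 2.
321 hashes to 2; 2 taken → place at 3.
130 hashes to 9; slot 9 is free → place at 9.
160 hashes to 6; slot 6 is free → place at 6.
706 hashes to 2; 2,3,6 taken → place at 0.
Table: [706, ., 816, 321, ., ., 160, ., ., 130, .]

4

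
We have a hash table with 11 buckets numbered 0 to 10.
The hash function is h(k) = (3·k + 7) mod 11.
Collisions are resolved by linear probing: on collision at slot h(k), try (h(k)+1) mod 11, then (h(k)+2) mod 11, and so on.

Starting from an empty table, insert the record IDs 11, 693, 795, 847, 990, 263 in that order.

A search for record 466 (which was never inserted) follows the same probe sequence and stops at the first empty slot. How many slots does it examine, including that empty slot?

4

11 hashes to 7; slot 7 is free => place at 7.
693 hashes to 7; 7 taken => place at 8.
795 hashes to 5; slot 5 is free => place at 5.
847 hashes to 7; 7,8 taken => place at 9.
990 hashes to 7; 7,8,9 taken => place at 10.
263 hashes to 4; slot 4 is free => place at 4.
Table: [., ., ., ., 263, 795, ., 11, 693, 847, 990]
Lookup 466: h=8, probe 8,9,10,0 → slot 0 empty, not found.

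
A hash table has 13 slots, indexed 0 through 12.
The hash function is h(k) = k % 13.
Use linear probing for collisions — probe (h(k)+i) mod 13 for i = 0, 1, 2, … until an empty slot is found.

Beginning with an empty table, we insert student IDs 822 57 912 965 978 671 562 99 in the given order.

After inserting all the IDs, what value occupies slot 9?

99

822: h=3 → slot 3
57: h=5 → slot 5
912: h=2 → slot 2
965: h=3, probe 3,4 → slot 4
978: h=3, probe 3,4,5,6 → slot 6
671: h=8 → slot 8
562: h=3, probe 3,4,5,6,7 → slot 7
99: h=8, probe 8,9 → slot 9
Table: [∅, ∅, 912, 822, 965, 57, 978, 562, 671, 99, ∅, ∅, ∅]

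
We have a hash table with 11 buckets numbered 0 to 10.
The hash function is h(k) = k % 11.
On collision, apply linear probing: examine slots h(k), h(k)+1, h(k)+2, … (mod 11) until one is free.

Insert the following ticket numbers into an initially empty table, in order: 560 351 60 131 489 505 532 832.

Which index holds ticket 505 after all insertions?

560: h=10 -> slot 10
351: h=10, probe 10,0 -> slot 0
60: h=5 -> slot 5
131: h=10, probe 10,0,1 -> slot 1
489: h=5, probe 5,6 -> slot 6
505: h=10, probe 10,0,1,2 -> slot 2
532: h=4 -> slot 4
832: h=7 -> slot 7
Table: [351, 131, 505, ., 532, 60, 489, 832, ., ., 560]

2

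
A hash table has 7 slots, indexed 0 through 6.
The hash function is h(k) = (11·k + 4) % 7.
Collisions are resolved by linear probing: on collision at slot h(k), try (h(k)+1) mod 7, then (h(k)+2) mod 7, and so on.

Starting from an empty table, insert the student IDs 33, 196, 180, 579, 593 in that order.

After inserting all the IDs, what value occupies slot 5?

180

Insert 33: h=3, slot 3 empty => index 3.
Insert 196: h=4, slot 4 empty => index 4.
Insert 180: h=3, slots 3,4 occupied => index 5.
Insert 579: h=3, slots 3,4,5 occupied => index 6.
Insert 593: h=3, slots 3,4,5,6 occupied => index 0.
Table: [593, ., ., 33, 196, 180, 579]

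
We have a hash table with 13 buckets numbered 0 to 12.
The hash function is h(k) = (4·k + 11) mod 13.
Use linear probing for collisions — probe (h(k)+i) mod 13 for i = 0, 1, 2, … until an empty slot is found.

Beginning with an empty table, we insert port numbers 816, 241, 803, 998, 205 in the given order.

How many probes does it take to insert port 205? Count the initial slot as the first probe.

5

Insert 816: h=12, slot 12 empty → index 12.
Insert 241: h=0, slot 0 empty → index 0.
Insert 803: h=12, slots 12,0 occupied → index 1.
Insert 998: h=12, slots 12,0,1 occupied → index 2.
Insert 205: h=12, slots 12,0,1,2 occupied → index 3.
Table: [241, 803, 998, 205, _, _, _, _, _, _, _, _, 816]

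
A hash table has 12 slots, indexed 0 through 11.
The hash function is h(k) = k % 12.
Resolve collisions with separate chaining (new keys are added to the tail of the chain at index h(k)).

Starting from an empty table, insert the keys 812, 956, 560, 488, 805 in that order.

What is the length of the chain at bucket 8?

4

Insert 812: h=8, bucket 8 empty -> new chain.
Insert 956: h=8, bucket 8 nonempty -> append to chain.
Insert 560: h=8, bucket 8 nonempty -> append to chain.
Insert 488: h=8, bucket 8 nonempty -> append to chain.
Insert 805: h=1, bucket 1 empty -> new chain.
Final buckets:
0: -
1: 805
2: -
3: -
4: -
5: -
6: -
7: -
8: 812 -> 956 -> 560 -> 488
9: -
10: -
11: -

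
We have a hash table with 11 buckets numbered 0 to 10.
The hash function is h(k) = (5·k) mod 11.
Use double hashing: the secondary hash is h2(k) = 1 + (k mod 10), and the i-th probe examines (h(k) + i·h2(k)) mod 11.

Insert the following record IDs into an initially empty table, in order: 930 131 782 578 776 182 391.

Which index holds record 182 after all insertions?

930 hashes to 8; slot 8 is free → place at 8.
131 hashes to 6; slot 6 is free → place at 6.
782 hashes to 5; slot 5 is free → place at 5.
578 hashes to 8, h2=9; 8,6 taken → place at 4.
776 hashes to 8, h2=7; 8,4 taken → place at 0.
182 hashes to 8, h2=3; 8,0 taken → place at 3.
391 hashes to 8, h2=2; 8 taken → place at 10.
Table: [776, —, —, 182, 578, 782, 131, —, 930, —, 391]

3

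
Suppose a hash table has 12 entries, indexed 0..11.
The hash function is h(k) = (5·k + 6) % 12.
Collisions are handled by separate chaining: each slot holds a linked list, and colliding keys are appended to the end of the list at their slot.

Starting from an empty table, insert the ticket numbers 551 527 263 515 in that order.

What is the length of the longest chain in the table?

551 → bucket 1
527 → bucket 1 (collision)
263 → bucket 1 (collision)
515 → bucket 1 (collision)
Final buckets:
0: -
1: 551 -> 527 -> 263 -> 515
2: -
3: -
4: -
5: -
6: -
7: -
8: -
9: -
10: -
11: -

4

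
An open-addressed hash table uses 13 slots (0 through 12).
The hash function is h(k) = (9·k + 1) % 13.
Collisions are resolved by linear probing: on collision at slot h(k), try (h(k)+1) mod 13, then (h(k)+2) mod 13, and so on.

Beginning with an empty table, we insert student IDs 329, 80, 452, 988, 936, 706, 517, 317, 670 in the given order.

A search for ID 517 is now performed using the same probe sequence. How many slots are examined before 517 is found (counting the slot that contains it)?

4

Insert 329: h=11, slot 11 empty -> index 11.
Insert 80: h=6, slot 6 empty -> index 6.
Insert 452: h=0, slot 0 empty -> index 0.
Insert 988: h=1, slot 1 empty -> index 1.
Insert 936: h=1, slot 1 occupied -> index 2.
Insert 706: h=11, slot 11 occupied -> index 12.
Insert 517: h=0, slots 0,1,2 occupied -> index 3.
Insert 317: h=7, slot 7 empty -> index 7.
Insert 670: h=12, slots 12,0,1,2,3 occupied -> index 4.
Table: [452, 988, 936, 517, 670, _, 80, 317, _, _, _, 329, 706]
Lookup 517: h=0, probe 0,1,2,3 → found at 3.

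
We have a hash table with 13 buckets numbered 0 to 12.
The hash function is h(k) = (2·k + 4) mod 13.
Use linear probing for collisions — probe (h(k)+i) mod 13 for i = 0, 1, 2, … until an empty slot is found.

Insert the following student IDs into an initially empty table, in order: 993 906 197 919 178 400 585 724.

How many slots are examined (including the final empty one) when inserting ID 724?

Insert 993: h=1, slot 1 empty -> index 1.
Insert 906: h=9, slot 9 empty -> index 9.
Insert 197: h=8, slot 8 empty -> index 8.
Insert 919: h=9, slot 9 occupied -> index 10.
Insert 178: h=9, slots 9,10 occupied -> index 11.
Insert 400: h=11, slot 11 occupied -> index 12.
Insert 585: h=4, slot 4 empty -> index 4.
Insert 724: h=9, slots 9,10,11,12 occupied -> index 0.
Table: [724, 993, ∅, ∅, 585, ∅, ∅, ∅, 197, 906, 919, 178, 400]

5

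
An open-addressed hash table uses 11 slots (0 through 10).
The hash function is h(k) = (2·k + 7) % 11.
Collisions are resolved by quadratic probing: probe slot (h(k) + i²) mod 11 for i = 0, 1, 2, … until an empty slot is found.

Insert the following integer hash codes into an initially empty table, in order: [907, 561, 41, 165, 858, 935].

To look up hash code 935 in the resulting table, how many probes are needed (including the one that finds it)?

Insert 907: h=6, slot 6 empty => index 6.
Insert 561: h=7, slot 7 empty => index 7.
Insert 41: h=1, slot 1 empty => index 1.
Insert 165: h=7, slot 7 occupied => index 8.
Insert 858: h=7, slots 7,8 occupied => index 0.
Insert 935: h=7, slots 7,8,0 occupied => index 5.
Table: [858, 41, _, _, _, 935, 907, 561, 165, _, _]
Lookup 935: h=7, probe 7,8,0,5 → found at 5.

4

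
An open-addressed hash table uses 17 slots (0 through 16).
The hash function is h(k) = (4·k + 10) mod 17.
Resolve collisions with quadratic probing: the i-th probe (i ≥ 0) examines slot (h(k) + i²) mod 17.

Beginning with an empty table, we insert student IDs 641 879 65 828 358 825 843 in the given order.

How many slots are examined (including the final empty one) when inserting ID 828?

641 hashes to 7; slot 7 is free => place at 7.
879 hashes to 7; 7 taken => place at 8.
65 hashes to 15; slot 15 is free => place at 15.
828 hashes to 7; 7,8 taken => place at 11.
358 hashes to 14; slot 14 is free => place at 14.
825 hashes to 12; slot 12 is free => place at 12.
843 hashes to 16; slot 16 is free => place at 16.
Table: [∅, ∅, ∅, ∅, ∅, ∅, ∅, 641, 879, ∅, ∅, 828, 825, ∅, 358, 65, 843]

3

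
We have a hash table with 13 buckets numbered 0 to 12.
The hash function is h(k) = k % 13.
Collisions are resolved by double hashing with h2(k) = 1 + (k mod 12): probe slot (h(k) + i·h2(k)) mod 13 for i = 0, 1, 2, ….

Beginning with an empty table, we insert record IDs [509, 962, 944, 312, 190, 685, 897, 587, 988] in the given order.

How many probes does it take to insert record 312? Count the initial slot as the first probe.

Insert 509: h=2, slot 2 empty -> index 2.
Insert 962: h=0, slot 0 empty -> index 0.
Insert 944: h=8, slot 8 empty -> index 8.
Insert 312: h=0, h2=1, slot 0 occupied -> index 1.
Insert 190: h=8, h2=11, slot 8 occupied -> index 6.
Insert 685: h=9, slot 9 empty -> index 9.
Insert 897: h=0, h2=10, slot 0 occupied -> index 10.
Insert 587: h=2, h2=12, slots 2,1,0 occupied -> index 12.
Insert 988: h=0, h2=5, slot 0 occupied -> index 5.
Table: [962, 312, 509, —, —, 988, 190, —, 944, 685, 897, —, 587]

2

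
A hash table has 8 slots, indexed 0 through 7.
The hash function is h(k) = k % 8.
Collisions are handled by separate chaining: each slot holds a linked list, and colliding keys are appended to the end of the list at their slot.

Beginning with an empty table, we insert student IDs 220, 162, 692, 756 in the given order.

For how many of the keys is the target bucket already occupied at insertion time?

2

Insert 220: h=4, bucket 4 empty → new chain.
Insert 162: h=2, bucket 2 empty → new chain.
Insert 692: h=4, bucket 4 nonempty → append to chain.
Insert 756: h=4, bucket 4 nonempty → append to chain.
Final buckets:
0: ∅
1: ∅
2: 162
3: ∅
4: 220 -> 692 -> 756
5: ∅
6: ∅
7: ∅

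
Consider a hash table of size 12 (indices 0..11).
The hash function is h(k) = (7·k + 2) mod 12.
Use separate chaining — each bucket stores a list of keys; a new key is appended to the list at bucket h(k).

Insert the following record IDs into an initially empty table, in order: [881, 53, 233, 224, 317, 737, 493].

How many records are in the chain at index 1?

5

881 -> bucket 1
53 -> bucket 1 (collision)
233 -> bucket 1 (collision)
224 -> bucket 10
317 -> bucket 1 (collision)
737 -> bucket 1 (collision)
493 -> bucket 9
Final buckets:
0: ∅
1: 881 -> 53 -> 233 -> 317 -> 737
2: ∅
3: ∅
4: ∅
5: ∅
6: ∅
7: ∅
8: ∅
9: 493
10: 224
11: ∅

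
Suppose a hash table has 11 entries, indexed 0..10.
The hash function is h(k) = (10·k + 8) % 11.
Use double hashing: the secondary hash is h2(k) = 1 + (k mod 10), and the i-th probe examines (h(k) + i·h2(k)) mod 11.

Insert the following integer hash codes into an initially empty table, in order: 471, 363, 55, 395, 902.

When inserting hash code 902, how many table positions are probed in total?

2

471: h=10 → slot 10
363: h=8 → slot 8
55: h=8, h2=6, probe 8,3 → slot 3
395: h=9 → slot 9
902: h=8, h2=3, probe 8,0 → slot 0
Table: [902, —, —, 55, —, —, —, —, 363, 395, 471]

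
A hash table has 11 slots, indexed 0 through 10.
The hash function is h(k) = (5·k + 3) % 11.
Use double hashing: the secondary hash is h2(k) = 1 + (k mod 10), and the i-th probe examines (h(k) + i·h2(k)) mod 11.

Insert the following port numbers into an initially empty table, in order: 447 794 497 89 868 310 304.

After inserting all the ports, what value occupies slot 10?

447: h=5 => slot 5
794: h=2 => slot 2
497: h=2, h2=8, probe 2,10 => slot 10
89: h=8 => slot 8
868: h=9 => slot 9
310: h=2, h2=1, probe 2,3 => slot 3
304: h=5, h2=5, probe 5,10,4 => slot 4
Table: [_, _, 794, 310, 304, 447, _, _, 89, 868, 497]

497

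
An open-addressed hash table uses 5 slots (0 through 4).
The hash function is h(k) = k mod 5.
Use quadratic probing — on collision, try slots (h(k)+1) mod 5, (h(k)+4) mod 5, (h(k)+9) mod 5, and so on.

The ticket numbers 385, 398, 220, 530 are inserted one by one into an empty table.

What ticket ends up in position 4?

385: h=0 => slot 0
398: h=3 => slot 3
220: h=0, probe 0,1 => slot 1
530: h=0, probe 0,1,4 => slot 4
Table: [385, 220, -, 398, 530]

530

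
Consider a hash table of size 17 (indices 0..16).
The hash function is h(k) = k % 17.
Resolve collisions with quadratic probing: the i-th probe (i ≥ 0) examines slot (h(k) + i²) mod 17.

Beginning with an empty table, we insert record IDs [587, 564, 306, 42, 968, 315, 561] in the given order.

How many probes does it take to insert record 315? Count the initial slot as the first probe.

2

587: h=9 -> slot 9
564: h=3 -> slot 3
306: h=0 -> slot 0
42: h=8 -> slot 8
968: h=16 -> slot 16
315: h=9, probe 9,10 -> slot 10
561: h=0, probe 0,1 -> slot 1
Table: [306, 561, ., 564, ., ., ., ., 42, 587, 315, ., ., ., ., ., 968]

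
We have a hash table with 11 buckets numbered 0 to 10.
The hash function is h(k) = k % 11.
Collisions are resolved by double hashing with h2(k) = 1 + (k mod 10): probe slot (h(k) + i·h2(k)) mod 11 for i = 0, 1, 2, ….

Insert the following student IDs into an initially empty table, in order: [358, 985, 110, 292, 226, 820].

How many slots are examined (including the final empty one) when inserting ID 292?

Insert 358: h=6, slot 6 empty → index 6.
Insert 985: h=6, h2=6, slot 6 occupied → index 1.
Insert 110: h=0, slot 0 empty → index 0.
Insert 292: h=6, h2=3, slot 6 occupied → index 9.
Insert 226: h=6, h2=7, slot 6 occupied → index 2.
Insert 820: h=6, h2=1, slot 6 occupied → index 7.
Table: [110, 985, 226, _, _, _, 358, 820, _, 292, _]

2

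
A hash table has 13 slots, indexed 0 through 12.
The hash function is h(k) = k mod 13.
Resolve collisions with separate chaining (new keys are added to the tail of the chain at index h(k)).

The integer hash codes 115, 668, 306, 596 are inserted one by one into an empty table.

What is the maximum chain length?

115 → bucket 11
668 → bucket 5
306 → bucket 7
596 → bucket 11 (collision)
Final buckets:
0: —
1: —
2: —
3: —
4: —
5: 668
6: —
7: 306
8: —
9: —
10: —
11: 115 -> 596
12: —

2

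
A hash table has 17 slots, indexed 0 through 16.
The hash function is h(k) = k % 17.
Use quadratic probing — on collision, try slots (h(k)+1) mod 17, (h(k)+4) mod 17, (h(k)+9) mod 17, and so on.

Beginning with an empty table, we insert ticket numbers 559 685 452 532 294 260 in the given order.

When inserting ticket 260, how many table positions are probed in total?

4

559 hashes to 15; slot 15 is free -> place at 15.
685 hashes to 5; slot 5 is free -> place at 5.
452 hashes to 10; slot 10 is free -> place at 10.
532 hashes to 5; 5 taken -> place at 6.
294 hashes to 5; 5,6 taken -> place at 9.
260 hashes to 5; 5,6,9 taken -> place at 14.
Table: [_, _, _, _, _, 685, 532, _, _, 294, 452, _, _, _, 260, 559, _]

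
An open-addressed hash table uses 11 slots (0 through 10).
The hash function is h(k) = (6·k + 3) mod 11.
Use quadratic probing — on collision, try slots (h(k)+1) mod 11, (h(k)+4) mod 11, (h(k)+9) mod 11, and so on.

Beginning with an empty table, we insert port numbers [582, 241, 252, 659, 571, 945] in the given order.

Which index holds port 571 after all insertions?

2

Insert 582: h=8, slot 8 empty => index 8.
Insert 241: h=8, slot 8 occupied => index 9.
Insert 252: h=8, slots 8,9 occupied => index 1.
Insert 659: h=8, slots 8,9,1 occupied => index 6.
Insert 571: h=8, slots 8,9,1,6 occupied => index 2.
Insert 945: h=8, slots 8,9,1,6,2 occupied => index 0.
Table: [945, 252, 571, -, -, -, 659, -, 582, 241, -]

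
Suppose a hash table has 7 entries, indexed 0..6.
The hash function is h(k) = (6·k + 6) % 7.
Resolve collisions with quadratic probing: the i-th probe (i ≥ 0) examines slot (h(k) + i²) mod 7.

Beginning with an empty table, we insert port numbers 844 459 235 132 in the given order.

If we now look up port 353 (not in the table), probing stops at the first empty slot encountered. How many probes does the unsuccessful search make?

2

844 hashes to 2; slot 2 is free -> place at 2.
459 hashes to 2; 2 taken -> place at 3.
235 hashes to 2; 2,3 taken -> place at 6.
132 hashes to 0; slot 0 is free -> place at 0.
Table: [132, —, 844, 459, —, —, 235]
Lookup 353: h=3, probe 3,4 → slot 4 empty, not found.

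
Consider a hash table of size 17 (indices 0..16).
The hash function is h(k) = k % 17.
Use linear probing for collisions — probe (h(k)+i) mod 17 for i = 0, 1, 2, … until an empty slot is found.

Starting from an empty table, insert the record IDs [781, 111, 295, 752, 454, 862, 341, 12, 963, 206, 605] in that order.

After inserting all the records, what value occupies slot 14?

781 hashes to 16; slot 16 is free => place at 16.
111 hashes to 9; slot 9 is free => place at 9.
295 hashes to 6; slot 6 is free => place at 6.
752 hashes to 4; slot 4 is free => place at 4.
454 hashes to 12; slot 12 is free => place at 12.
862 hashes to 12; 12 taken => place at 13.
341 hashes to 1; slot 1 is free => place at 1.
12 hashes to 12; 12,13 taken => place at 14.
963 hashes to 11; slot 11 is free => place at 11.
206 hashes to 2; slot 2 is free => place at 2.
605 hashes to 10; slot 10 is free => place at 10.
Table: [_, 341, 206, _, 752, _, 295, _, _, 111, 605, 963, 454, 862, 12, _, 781]

12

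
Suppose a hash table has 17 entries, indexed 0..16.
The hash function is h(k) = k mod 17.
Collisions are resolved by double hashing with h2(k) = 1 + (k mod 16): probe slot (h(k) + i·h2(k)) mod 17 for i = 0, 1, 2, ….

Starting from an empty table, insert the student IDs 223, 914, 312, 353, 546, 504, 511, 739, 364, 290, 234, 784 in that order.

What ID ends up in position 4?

290

223 hashes to 2; slot 2 is free => place at 2.
914 hashes to 13; slot 13 is free => place at 13.
312 hashes to 6; slot 6 is free => place at 6.
353 hashes to 13, h2=2; 13 taken => place at 15.
546 hashes to 2, h2=3; 2 taken => place at 5.
504 hashes to 11; slot 11 is free => place at 11.
511 hashes to 1; slot 1 is free => place at 1.
739 hashes to 8; slot 8 is free => place at 8.
364 hashes to 7; slot 7 is free => place at 7.
290 hashes to 1, h2=3; 1 taken => place at 4.
234 hashes to 13, h2=11; 13,7,1 taken => place at 12.
784 hashes to 2, h2=1; 2 taken => place at 3.
Table: [-, 511, 223, 784, 290, 546, 312, 364, 739, -, -, 504, 234, 914, -, 353, -]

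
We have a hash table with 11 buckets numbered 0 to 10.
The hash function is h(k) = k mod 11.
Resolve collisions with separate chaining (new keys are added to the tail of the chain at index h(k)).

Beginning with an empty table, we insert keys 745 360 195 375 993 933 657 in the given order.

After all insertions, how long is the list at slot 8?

Insert 745: h=8, bucket 8 empty → new chain.
Insert 360: h=8, bucket 8 nonempty → append to chain.
Insert 195: h=8, bucket 8 nonempty → append to chain.
Insert 375: h=1, bucket 1 empty → new chain.
Insert 993: h=3, bucket 3 empty → new chain.
Insert 933: h=9, bucket 9 empty → new chain.
Insert 657: h=8, bucket 8 nonempty → append to chain.
Final buckets:
0: —
1: 375
2: —
3: 993
4: —
5: —
6: —
7: —
8: 745 -> 360 -> 195 -> 657
9: 933
10: —

4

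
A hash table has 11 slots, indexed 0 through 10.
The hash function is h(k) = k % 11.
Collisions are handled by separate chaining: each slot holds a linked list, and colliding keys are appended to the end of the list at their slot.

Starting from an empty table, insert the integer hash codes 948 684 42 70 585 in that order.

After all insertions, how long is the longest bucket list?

Insert 948: h=2, bucket 2 empty -> new chain.
Insert 684: h=2, bucket 2 nonempty -> append to chain.
Insert 42: h=9, bucket 9 empty -> new chain.
Insert 70: h=4, bucket 4 empty -> new chain.
Insert 585: h=2, bucket 2 nonempty -> append to chain.
Final buckets:
0: _
1: _
2: 948 -> 684 -> 585
3: _
4: 70
5: _
6: _
7: _
8: _
9: 42
10: _

3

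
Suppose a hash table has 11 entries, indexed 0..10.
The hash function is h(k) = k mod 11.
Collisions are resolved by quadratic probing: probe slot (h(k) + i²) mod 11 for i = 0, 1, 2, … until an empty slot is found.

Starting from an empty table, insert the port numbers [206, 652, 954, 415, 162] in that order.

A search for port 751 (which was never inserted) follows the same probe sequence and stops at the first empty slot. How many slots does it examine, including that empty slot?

2

206 hashes to 8; slot 8 is free => place at 8.
652 hashes to 3; slot 3 is free => place at 3.
954 hashes to 8; 8 taken => place at 9.
415 hashes to 8; 8,9 taken => place at 1.
162 hashes to 8; 8,9,1 taken => place at 6.
Table: [—, 415, —, 652, —, —, 162, —, 206, 954, —]
Lookup 751: h=3, probe 3,4 → slot 4 empty, not found.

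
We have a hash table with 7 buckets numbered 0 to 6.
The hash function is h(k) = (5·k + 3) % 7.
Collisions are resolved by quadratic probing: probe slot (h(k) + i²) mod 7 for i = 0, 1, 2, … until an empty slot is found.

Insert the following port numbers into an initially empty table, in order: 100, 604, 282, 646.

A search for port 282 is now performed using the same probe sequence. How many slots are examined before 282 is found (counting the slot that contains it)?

100: h=6 → slot 6
604: h=6, probe 6,0 → slot 0
282: h=6, probe 6,0,3 → slot 3
646: h=6, probe 6,0,3,1 → slot 1
Table: [604, 646, -, 282, -, -, 100]
Lookup 282: h=6, probe 6,0,3 → found at 3.

3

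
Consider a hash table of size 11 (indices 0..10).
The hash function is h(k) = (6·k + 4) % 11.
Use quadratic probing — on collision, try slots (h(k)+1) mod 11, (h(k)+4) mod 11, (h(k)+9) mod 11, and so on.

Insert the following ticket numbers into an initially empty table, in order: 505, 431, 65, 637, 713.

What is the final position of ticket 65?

10

Insert 505: h=9, slot 9 empty → index 9.
Insert 431: h=5, slot 5 empty → index 5.
Insert 65: h=9, slot 9 occupied → index 10.
Insert 637: h=9, slots 9,10 occupied → index 2.
Insert 713: h=3, slot 3 empty → index 3.
Table: [—, —, 637, 713, —, 431, —, —, —, 505, 65]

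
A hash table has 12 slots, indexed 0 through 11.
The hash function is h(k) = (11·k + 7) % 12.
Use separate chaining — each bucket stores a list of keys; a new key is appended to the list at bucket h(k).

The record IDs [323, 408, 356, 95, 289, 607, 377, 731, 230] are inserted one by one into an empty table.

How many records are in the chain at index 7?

323 → bucket 8
408 → bucket 7
356 → bucket 11
95 → bucket 8 (collision)
289 → bucket 6
607 → bucket 0
377 → bucket 2
731 → bucket 8 (collision)
230 → bucket 5
Final buckets:
0: 607
1: -
2: 377
3: -
4: -
5: 230
6: 289
7: 408
8: 323 -> 95 -> 731
9: -
10: -
11: 356

1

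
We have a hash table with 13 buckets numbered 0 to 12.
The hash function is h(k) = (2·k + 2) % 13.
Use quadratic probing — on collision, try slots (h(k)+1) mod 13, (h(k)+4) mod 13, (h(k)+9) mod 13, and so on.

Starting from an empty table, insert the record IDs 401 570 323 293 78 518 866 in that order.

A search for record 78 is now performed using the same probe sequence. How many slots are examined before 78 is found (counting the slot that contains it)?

3

401: h=11 => slot 11
570: h=11, probe 11,12 => slot 12
323: h=11, probe 11,12,2 => slot 2
293: h=3 => slot 3
78: h=2, probe 2,3,6 => slot 6
518: h=11, probe 11,12,2,7 => slot 7
866: h=5 => slot 5
Table: [., ., 323, 293, ., 866, 78, 518, ., ., ., 401, 570]
Lookup 78: h=2, probe 2,3,6 → found at 6.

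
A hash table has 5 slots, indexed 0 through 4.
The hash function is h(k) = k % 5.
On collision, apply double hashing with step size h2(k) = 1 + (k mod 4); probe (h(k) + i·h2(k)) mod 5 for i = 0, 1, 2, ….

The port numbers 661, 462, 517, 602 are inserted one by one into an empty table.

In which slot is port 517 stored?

4

661 hashes to 1; slot 1 is free → place at 1.
462 hashes to 2; slot 2 is free → place at 2.
517 hashes to 2, h2=2; 2 taken → place at 4.
602 hashes to 2, h2=3; 2 taken → place at 0.
Table: [602, 661, 462, -, 517]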